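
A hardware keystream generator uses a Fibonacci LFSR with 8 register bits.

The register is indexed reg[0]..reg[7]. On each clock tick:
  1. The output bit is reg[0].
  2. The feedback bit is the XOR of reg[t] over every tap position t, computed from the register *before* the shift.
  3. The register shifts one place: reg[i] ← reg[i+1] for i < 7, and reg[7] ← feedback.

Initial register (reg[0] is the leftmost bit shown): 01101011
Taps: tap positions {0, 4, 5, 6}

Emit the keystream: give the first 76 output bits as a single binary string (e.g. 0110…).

0110101101101010000010011101100100100110000001110100100011100010000000101100

tick  register→output (feedback)
  0  01101011→0 (0)
  1  11010110→1 (1)
  2  10101101→1 (1)
  3  01011011→0 (0)
  4  10110110→1 (1)
  5  01101101→0 (0)
  6  11011010→1 (1)
  7  10110101→1 (0)
  8  01101010→0 (0)
  9  11010100→1 (0)
 10  10101000→1 (0)
 11  01010000→0 (0)
 12  10100000→1 (1)
 13  01000001→0 (0)
 14  10000010→1 (0)
 15  00000100→0 (1)
 16  00001001→0 (1)
 17  00010011→0 (1)
 18  00100111→0 (0)
 19  01001110→0 (1)
 20  10011101→1 (1)
 21  00111011→0 (0)
 22  01110110→0 (0)
 23  11101100→1 (1)
 24  11011001→1 (0)
 25  10110010→1 (0)
 26  01100100→0 (1)
 27  11001001→1 (0)
 28  10010010→1 (0)
 29  00100100→0 (1)
 30  01001001→0 (1)
 31  10010011→1 (0)
 32  00100110→0 (0)
 33  01001100→0 (0)
 34  10011000→1 (0)
 35  00110000→0 (0)
 36  01100000→0 (0)
 37  11000000→1 (1)
 38  10000001→1 (1)
 39  00000011→0 (1)
 40  00000111→0 (0)
 41  00001110→0 (1)
 42  00011101→0 (0)
 43  00111010→0 (0)
 44  01110100→0 (1)
 45  11101001→1 (0)
 46  11010010→1 (0)
 47  10100100→1 (0)
 48  01001000→0 (1)
 49  10010001→1 (1)
 50  00100011→0 (1)
 51  01000111→0 (0)
 52  10001110→1 (0)
 53  00011100→0 (0)
 54  00111000→0 (1)
 55  01110001→0 (0)
 56  11100010→1 (0)
 57  11000100→1 (0)
 58  10001000→1 (0)
 59  00010000→0 (0)
 60  00100000→0 (0)
 61  01000000→0 (0)
 62  10000000→1 (1)
 63  00000001→0 (0)
 64  00000010→0 (1)
 65  00000101→0 (1)
 66  00001011→0 (0)
 67  00010110→0 (0)
 68  00101100→0 (0)
 69  01011000→0 (1)
 70  10110001→1 (1)
 71  01100011→0 (1)
 72  11000111→1 (1)
 73  10001111→1 (0)
 74  00011110→0 (1)
 75  00111101→0 (0)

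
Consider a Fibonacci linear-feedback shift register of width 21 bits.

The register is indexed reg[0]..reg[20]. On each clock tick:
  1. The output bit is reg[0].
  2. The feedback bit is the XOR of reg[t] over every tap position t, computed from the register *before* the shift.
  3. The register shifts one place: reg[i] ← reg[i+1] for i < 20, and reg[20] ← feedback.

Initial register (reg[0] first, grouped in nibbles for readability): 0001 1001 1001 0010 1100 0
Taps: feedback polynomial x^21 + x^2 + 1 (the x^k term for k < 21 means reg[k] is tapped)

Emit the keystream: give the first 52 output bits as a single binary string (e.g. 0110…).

tick  register→output (feedback)
  0  000110011001001011000→0 (0)
  1  001100110010010110000→0 (1)
  2  011001100100101100001→0 (1)
  3  110011001001011000011→1 (1)
  4  100110010010110000111→1 (1)
  5  001100100101100001111→0 (1)
  6  011001001011000011111→0 (1)
  7  110010010110000111111→1 (1)
  8  100100101100001111111→1 (1)
  9  001001011000011111111→0 (1)
 10  010010110000111111111→0 (0)
 11  100101100001111111110→1 (1)
 12  001011000011111111101→0 (1)
 13  010110000111111111011→0 (0)
 14  101100001111111110110→1 (0)
 15  011000011111111101100→0 (1)
 16  110000111111111011001→1 (1)
 17  100001111111110110011→1 (1)
 18  000011111111101100111→0 (0)
 19  000111111111011001110→0 (0)
 20  001111111110110011100→0 (1)
 21  011111111101100111001→0 (1)
 22  111111111011001110011→1 (0)
 23  111111110110011100110→1 (0)
 24  111111101100111001100→1 (0)
 25  111111011001110011000→1 (0)
 26  111110110011100110000→1 (0)
 27  111101100111001100000→1 (0)
 28  111011001110011000000→1 (0)
 29  110110011100110000000→1 (1)
 30  101100111001100000001→1 (0)
 31  011001110011000000010→0 (1)
 32  110011100110000000101→1 (1)
 33  100111001100000001011→1 (1)
 34  001110011000000010111→0 (1)
 35  011100110000000101111→0 (1)
 36  111001100000001011111→1 (0)
 37  110011000000010111110→1 (1)
 38  100110000000101111101→1 (1)
 39  001100000001011111011→0 (1)
 40  011000000010111110111→0 (1)
 41  110000000101111101111→1 (1)
 42  100000001011111011111→1 (1)
 43  000000010111110111111→0 (0)
 44  000000101111101111110→0 (0)
 45  000001011111011111100→0 (0)
 46  000010111110111111000→0 (0)
 47  000101111101111110000→0 (0)
 48  001011111011111100000→0 (1)
 49  010111110111111000001→0 (0)
 50  101111101111110000010→1 (0)
 51  011111011111100000100→0 (1)

0001100110010010110000111111111011001110011000000010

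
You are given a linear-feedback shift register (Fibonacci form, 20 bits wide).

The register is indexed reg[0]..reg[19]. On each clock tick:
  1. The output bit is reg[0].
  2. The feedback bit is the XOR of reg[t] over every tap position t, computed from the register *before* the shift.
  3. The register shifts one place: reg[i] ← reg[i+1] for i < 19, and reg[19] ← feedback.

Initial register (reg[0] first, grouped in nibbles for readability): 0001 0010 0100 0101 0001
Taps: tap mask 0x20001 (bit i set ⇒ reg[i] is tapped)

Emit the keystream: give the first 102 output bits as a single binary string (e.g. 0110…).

k : reg_k → out_k, fb_k
0: 00010010010001010001 → 0, fb=0
1: 00100100100010100010 → 0, fb=0
2: 01001001000101000100 → 0, fb=1
3: 10010010001010001001 → 1, fb=1
4: 00100100010100010011 → 0, fb=0
5: 01001000101000100110 → 0, fb=1
6: 10010001010001001101 → 1, fb=0
7: 00100010100010011010 → 0, fb=0
8: 01000101000100110100 → 0, fb=1
9: 10001010001001101001 → 1, fb=1
10: 00010100010011010011 → 0, fb=0
11: 00101000100110100110 → 0, fb=1
12: 01010001001101001101 → 0, fb=1
13: 10100010011010011011 → 1, fb=1
14: 01000100110100110111 → 0, fb=1
15: 10001001101001101111 → 1, fb=0
16: 00010011010011011110 → 0, fb=1
17: 00100110100110111101 → 0, fb=1
18: 01001101001101111011 → 0, fb=0
19: 10011010011011110110 → 1, fb=0
20: 00110100110111101100 → 0, fb=1
21: 01101001101111011001 → 0, fb=0
22: 11010011011110110010 → 1, fb=1
23: 10100110111101100101 → 1, fb=0
24: 01001101111011001010 → 0, fb=0
25: 10011011110110010100 → 1, fb=0
26: 00110111101100101000 → 0, fb=0
27: 01101111011001010000 → 0, fb=0
28: 11011110110010100000 → 1, fb=1
29: 10111101100101000001 → 1, fb=1
30: 01111011001010000011 → 0, fb=0
31: 11110110010100000110 → 1, fb=0
32: 11101100101000001100 → 1, fb=0
33: 11011001010000011000 → 1, fb=1
34: 10110010100000110001 → 1, fb=1
35: 01100101000001100011 → 0, fb=0
36: 11001010000011000110 → 1, fb=0
37: 10010100000110001100 → 1, fb=0
38: 00101000001100011000 → 0, fb=0
39: 01010000011000110000 → 0, fb=0
40: 10100000110001100000 → 1, fb=1
41: 01000001100011000001 → 0, fb=0
42: 10000011000110000010 → 1, fb=1
43: 00000110001100000101 → 0, fb=1
44: 00001100011000001011 → 0, fb=0
45: 00011000110000010110 → 0, fb=1
46: 00110001100000101101 → 0, fb=1
47: 01100011000001011011 → 0, fb=0
48: 11000110000010110110 → 1, fb=0
49: 10001100000101101100 → 1, fb=0
50: 00011000001011011000 → 0, fb=0
51: 00110000010110110000 → 0, fb=0
52: 01100000101101100000 → 0, fb=0
53: 11000001011011000000 → 1, fb=1
54: 10000010110110000001 → 1, fb=1
55: 00000101101100000011 → 0, fb=0
56: 00001011011000000110 → 0, fb=1
57: 00010110110000001101 → 0, fb=1
58: 00101101100000011011 → 0, fb=0
59: 01011011000000110110 → 0, fb=1
60: 10110110000001101101 → 1, fb=0
61: 01101100000011011010 → 0, fb=0
62: 11011000000110110100 → 1, fb=0
63: 10110000001101101000 → 1, fb=1
64: 01100000011011010001 → 0, fb=0
65: 11000000110110100010 → 1, fb=1
66: 10000001101101000101 → 1, fb=0
67: 00000011011010001010 → 0, fb=0
68: 00000110110100010100 → 0, fb=1
69: 00001101101000101001 → 0, fb=0
70: 00011011010001010010 → 0, fb=0
71: 00110110100010100100 → 0, fb=1
72: 01101101000101001001 → 0, fb=0
73: 11011010001010010010 → 1, fb=1
74: 10110100010100100101 → 1, fb=0
75: 01101000101001001010 → 0, fb=0
76: 11010001010010010100 → 1, fb=0
77: 10100010100100101000 → 1, fb=1
78: 01000101001001010001 → 0, fb=0
79: 10001010010010100010 → 1, fb=1
80: 00010100100101000101 → 0, fb=1
81: 00101001001010001011 → 0, fb=0
82: 01010010010100010110 → 0, fb=1
83: 10100100101000101101 → 1, fb=0
84: 01001001010001011010 → 0, fb=0
85: 10010010100010110100 → 1, fb=0
86: 00100101000101101000 → 0, fb=0
87: 01001010001011010000 → 0, fb=0
88: 10010100010110100000 → 1, fb=1
89: 00101000101101000001 → 0, fb=0
90: 01010001011010000010 → 0, fb=0
91: 10100010110100000100 → 1, fb=0
92: 01000101101000001000 → 0, fb=0
93: 10001011010000010000 → 1, fb=1
94: 00010110100000100001 → 0, fb=0
95: 00101101000001000010 → 0, fb=0
96: 01011010000010000100 → 0, fb=1
97: 10110100000100001001 → 1, fb=1
98: 01101000001000010011 → 0, fb=0
99: 11010000010000100110 → 1, fb=0
100: 10100000100001001100 → 1, fb=0
101: 01000001000010011000 → 0, fb=0

000100100100010100010011010011011110110010100000110001100000101101100000011011010001010010010100010110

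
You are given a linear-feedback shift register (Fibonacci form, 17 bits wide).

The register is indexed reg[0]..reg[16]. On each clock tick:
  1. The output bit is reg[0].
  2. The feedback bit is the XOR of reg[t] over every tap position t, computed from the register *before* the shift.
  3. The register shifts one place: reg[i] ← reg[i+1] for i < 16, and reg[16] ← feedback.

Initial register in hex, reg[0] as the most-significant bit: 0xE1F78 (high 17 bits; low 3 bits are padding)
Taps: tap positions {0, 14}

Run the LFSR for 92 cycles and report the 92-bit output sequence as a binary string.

k : reg_k → out_k, fb_k
0: 11100001111101111 → 1, fb=0
1: 11000011111011110 → 1, fb=0
2: 10000111110111100 → 1, fb=0
3: 00001111101111000 → 0, fb=0
4: 00011111011110000 → 0, fb=0
5: 00111110111100000 → 0, fb=0
6: 01111101111000000 → 0, fb=0
7: 11111011110000000 → 1, fb=1
8: 11110111100000001 → 1, fb=1
9: 11101111000000011 → 1, fb=1
10: 11011110000000111 → 1, fb=0
11: 10111100000001110 → 1, fb=0
12: 01111000000011100 → 0, fb=1
13: 11110000000111001 → 1, fb=1
14: 11100000001110011 → 1, fb=1
15: 11000000011100111 → 1, fb=0
16: 10000000111001110 → 1, fb=0
17: 00000001110011100 → 0, fb=1
18: 00000011100111001 → 0, fb=0
19: 00000111001110010 → 0, fb=0
20: 00001110011100100 → 0, fb=1
21: 00011100111001001 → 0, fb=0
22: 00111001110010010 → 0, fb=0
23: 01110011100100100 → 0, fb=1
24: 11100111001001001 → 1, fb=1
25: 11001110010010011 → 1, fb=1
26: 10011100100100111 → 1, fb=0
27: 00111001001001110 → 0, fb=1
28: 01110010010011101 → 0, fb=1
29: 11100100100111011 → 1, fb=1
30: 11001001001110111 → 1, fb=0
31: 10010010011101110 → 1, fb=0
32: 00100100111011100 → 0, fb=1
33: 01001001110111001 → 0, fb=0
34: 10010011101110010 → 1, fb=1
35: 00100111011100101 → 0, fb=1
36: 01001110111001011 → 0, fb=0
37: 10011101110010110 → 1, fb=0
38: 00111011100101100 → 0, fb=1
39: 01110111001011001 → 0, fb=0
40: 11101110010110010 → 1, fb=1
41: 11011100101100101 → 1, fb=0
42: 10111001011001010 → 1, fb=1
43: 01110010110010101 → 0, fb=1
44: 11100101100101011 → 1, fb=1
45: 11001011001010111 → 1, fb=0
46: 10010110010101110 → 1, fb=0
47: 00101100101011100 → 0, fb=1
48: 01011001010111001 → 0, fb=0
49: 10110010101110010 → 1, fb=1
50: 01100101011100101 → 0, fb=1
51: 11001010111001011 → 1, fb=1
52: 10010101110010111 → 1, fb=0
53: 00101011100101110 → 0, fb=1
54: 01010111001011101 → 0, fb=1
55: 10101110010111011 → 1, fb=1
56: 01011100101110111 → 0, fb=1
57: 10111001011101111 → 1, fb=0
58: 01110010111011110 → 0, fb=1
59: 11100101110111101 → 1, fb=0
60: 11001011101111010 → 1, fb=1
61: 10010111011110101 → 1, fb=0
62: 00101110111101010 → 0, fb=0
63: 01011101111010100 → 0, fb=1
64: 10111011110101001 → 1, fb=1
65: 01110111101010011 → 0, fb=0
66: 11101111010100110 → 1, fb=0
67: 11011110101001100 → 1, fb=0
68: 10111101010011000 → 1, fb=1
69: 01111010100110001 → 0, fb=0
70: 11110101001100010 → 1, fb=1
71: 11101010011000101 → 1, fb=0
72: 11010100110001010 → 1, fb=1
73: 10101001100010101 → 1, fb=0
74: 01010011000101010 → 0, fb=0
75: 10100110001010100 → 1, fb=0
76: 01001100010101000 → 0, fb=0
77: 10011000101010000 → 1, fb=1
78: 00110001010100001 → 0, fb=0
79: 01100010101000010 → 0, fb=0
80: 11000101010000100 → 1, fb=0
81: 10001010100001000 → 1, fb=1
82: 00010101000010001 → 0, fb=0
83: 00101010000100010 → 0, fb=0
84: 01010100001000100 → 0, fb=1
85: 10101000010001001 → 1, fb=1
86: 01010000100010011 → 0, fb=0
87: 10100001000100110 → 1, fb=0
88: 01000010001001100 → 0, fb=1
89: 10000100010011001 → 1, fb=1
90: 00001000100110011 → 0, fb=0
91: 00010001001100110 → 0, fb=1

11100001111101111000000011100111001001001110111001011001010111001011101111010100110001010100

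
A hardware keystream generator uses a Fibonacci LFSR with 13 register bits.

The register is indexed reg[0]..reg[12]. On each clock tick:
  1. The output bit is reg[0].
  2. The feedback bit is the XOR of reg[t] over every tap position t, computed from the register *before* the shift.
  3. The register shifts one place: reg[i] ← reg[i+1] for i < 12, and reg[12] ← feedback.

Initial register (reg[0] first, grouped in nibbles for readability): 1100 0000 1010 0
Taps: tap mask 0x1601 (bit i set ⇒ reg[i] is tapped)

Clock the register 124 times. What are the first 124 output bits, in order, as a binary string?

step | reg (before) | out | fb
   0 | 1100000010100 | 1 | 0
   1 | 1000000101000 | 1 | 0
   2 | 0000001010000 | 0 | 0
   3 | 0000010100000 | 0 | 0
   4 | 0000101000000 | 0 | 0
   5 | 0001010000000 | 0 | 0
   6 | 0010100000000 | 0 | 0
   7 | 0101000000000 | 0 | 0
   8 | 1010000000000 | 1 | 1
   9 | 0100000000001 | 0 | 1
  10 | 1000000000011 | 1 | 0
  11 | 0000000000110 | 0 | 1
  12 | 0000000001101 | 0 | 1
  13 | 0000000011011 | 0 | 0
  14 | 0000000110110 | 0 | 1
  15 | 0000001101101 | 0 | 1
  16 | 0000011011011 | 0 | 0
  17 | 0000110110110 | 0 | 1
  18 | 0001101101101 | 0 | 1
  19 | 0011011011011 | 0 | 0
  20 | 0110110110110 | 0 | 1
  21 | 1101101101101 | 1 | 0
  22 | 1011011011010 | 1 | 0
  23 | 0110110110100 | 0 | 1
  24 | 1101101101001 | 1 | 1
  25 | 1011011010011 | 1 | 0
  26 | 0110110100110 | 0 | 1
  27 | 1101101001101 | 1 | 0
  28 | 1011010011010 | 1 | 0
  29 | 0110100110100 | 0 | 1
  30 | 1101001101001 | 1 | 1
  31 | 1010011010011 | 1 | 0
  32 | 0100110100110 | 0 | 1
  33 | 1001101001101 | 1 | 0
  34 | 0011010011010 | 0 | 1
  35 | 0110100110101 | 0 | 0
  36 | 1101001101010 | 1 | 0
  37 | 1010011010100 | 1 | 0
  38 | 0100110101000 | 0 | 1
  39 | 1001101010001 | 1 | 0
  40 | 0011010100010 | 0 | 0
  41 | 0110101000100 | 0 | 1
  42 | 1101010001001 | 1 | 1
  43 | 1010100010011 | 1 | 0
  44 | 0101000100110 | 0 | 1
  45 | 1010001001101 | 1 | 0
  46 | 0100010011010 | 0 | 1
  47 | 1000100110101 | 1 | 1
  48 | 0001001101011 | 0 | 0
  49 | 0010011010110 | 0 | 1
  50 | 0100110101101 | 0 | 1
  51 | 1001101011011 | 1 | 1
  52 | 0011010110111 | 0 | 0
  53 | 0110101101110 | 0 | 0
  54 | 1101011011100 | 1 | 1
  55 | 1010110111001 | 1 | 1
  56 | 0101101110011 | 0 | 1
  57 | 1011011100111 | 1 | 1
  58 | 0110111001111 | 0 | 1
  59 | 1101110011111 | 1 | 0
  60 | 1011100111110 | 1 | 1
  61 | 0111001111101 | 0 | 1
  62 | 1110011111011 | 1 | 1
  63 | 1100111110111 | 1 | 1
  64 | 1001111101111 | 1 | 0
  65 | 0011111011110 | 0 | 0
  66 | 0111110111100 | 0 | 0
  67 | 1111101111000 | 1 | 0
  68 | 1111011110000 | 1 | 1
  69 | 1110111100001 | 1 | 0
  70 | 1101111000010 | 1 | 1
  71 | 1011110000101 | 1 | 1
  72 | 0111100001011 | 0 | 0
  73 | 1111000010110 | 1 | 0
  74 | 1110000101100 | 1 | 1
  75 | 1100001011001 | 1 | 1
  76 | 1000010110011 | 1 | 0
  77 | 0000101100110 | 0 | 1
  78 | 0001011001101 | 0 | 1
  79 | 0010110011011 | 0 | 0
  80 | 0101100110110 | 0 | 1
  81 | 1011001101101 | 1 | 0
  82 | 0110011011010 | 0 | 1
  83 | 1100110110101 | 1 | 1
  84 | 1001101101011 | 1 | 1
  85 | 0011011010111 | 0 | 0
  86 | 0110110101110 | 0 | 0
  87 | 1101101011100 | 1 | 1
  88 | 1011010111001 | 1 | 1
  89 | 0110101110011 | 0 | 1
  90 | 1101011100111 | 1 | 1
  91 | 1010111001111 | 1 | 0
  92 | 0101110011110 | 0 | 0
  93 | 1011100111100 | 1 | 1
  94 | 0111001111001 | 0 | 0
  95 | 1110011110010 | 1 | 1
  96 | 1100111100101 | 1 | 1
  97 | 1001111001011 | 1 | 1
  98 | 0011110010111 | 0 | 0
  99 | 0111100101110 | 0 | 0
 100 | 1111001011100 | 1 | 1
 101 | 1110010111001 | 1 | 1
 102 | 1100101110011 | 1 | 0
 103 | 1001011100110 | 1 | 0
 104 | 0010111001100 | 0 | 0
 105 | 0101110011000 | 0 | 1
 106 | 1011100110001 | 1 | 0
 107 | 0111001100010 | 0 | 0
 108 | 1110011000100 | 1 | 0
 109 | 1100110001000 | 1 | 0
 110 | 1001100010000 | 1 | 1
 111 | 0011000100001 | 0 | 1
 112 | 0110001000011 | 0 | 1
 113 | 1100010000111 | 1 | 1
 114 | 1000100001111 | 1 | 0
 115 | 0001000011110 | 0 | 0
 116 | 0010000111100 | 0 | 0
 117 | 0100001111000 | 0 | 1
 118 | 1000011110001 | 1 | 0
 119 | 0000111100010 | 0 | 0
 120 | 0001111000100 | 0 | 1
 121 | 0011110001001 | 0 | 0
 122 | 0111100010010 | 0 | 0
 123 | 1111000100100 | 1 | 0

1100000010100000000001101101101101001101001101010001001101011011100111110111100001011001101101011100111100101110011000100001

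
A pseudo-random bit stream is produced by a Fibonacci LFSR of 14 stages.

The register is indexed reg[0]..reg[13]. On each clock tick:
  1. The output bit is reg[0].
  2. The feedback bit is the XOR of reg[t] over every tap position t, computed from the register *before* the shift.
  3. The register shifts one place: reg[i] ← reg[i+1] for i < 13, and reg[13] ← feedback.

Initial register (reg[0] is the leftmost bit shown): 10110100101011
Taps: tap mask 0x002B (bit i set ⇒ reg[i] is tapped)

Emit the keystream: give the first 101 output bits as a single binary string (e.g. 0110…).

step | reg (before) | out | fb
   0 | 10110100101011 | 1 | 1
   1 | 01101001010111 | 0 | 1
   2 | 11010010101111 | 1 | 1
   3 | 10100101011111 | 1 | 0
   4 | 01001010111110 | 0 | 1
   5 | 10010101111101 | 1 | 1
   6 | 00101011111011 | 0 | 0
   7 | 01010111110110 | 0 | 1
   8 | 10101111101101 | 1 | 0
   9 | 01011111011010 | 0 | 1
  10 | 10111110110101 | 1 | 1
  11 | 01111101101011 | 0 | 1
  12 | 11111011010111 | 1 | 1
  13 | 11110110101111 | 1 | 0
  14 | 11101101011110 | 1 | 1
  15 | 11011010111101 | 1 | 1
  16 | 10110101111011 | 1 | 1
  17 | 01101011110111 | 0 | 1
  18 | 11010111101111 | 1 | 0
  19 | 10101111011110 | 1 | 0
  20 | 01011110111100 | 0 | 1
  21 | 10111101111001 | 1 | 1
  22 | 01111011110011 | 0 | 0
  23 | 11110111100110 | 1 | 0
  24 | 11101111001100 | 1 | 1
  25 | 11011110011001 | 1 | 0
  26 | 10111100110010 | 1 | 1
  27 | 01111001100101 | 0 | 0
  28 | 11110011001010 | 1 | 1
  29 | 11100110010101 | 1 | 1
  30 | 11001100101011 | 1 | 1
  31 | 10011001010111 | 1 | 0
  32 | 00110010101110 | 0 | 1
  33 | 01100101011101 | 0 | 0
  34 | 11001010111010 | 1 | 0
  35 | 10010101110100 | 1 | 1
  36 | 00101011101001 | 0 | 0
  37 | 01010111010010 | 0 | 1
  38 | 10101110100101 | 1 | 0
  39 | 01011101001010 | 0 | 1
  40 | 10111010010101 | 1 | 0
  41 | 01110100101010 | 0 | 1
  42 | 11101001010101 | 1 | 0
  43 | 11010010101010 | 1 | 1
  44 | 10100101010101 | 1 | 0
  45 | 01001010101010 | 0 | 1
  46 | 10010101010101 | 1 | 1
  47 | 00101010101011 | 0 | 0
  48 | 01010101010110 | 0 | 1
  49 | 10101010101101 | 1 | 1
  50 | 01010101011011 | 0 | 1
  51 | 10101010110111 | 1 | 1
  52 | 01010101101111 | 0 | 1
  53 | 10101011011111 | 1 | 1
  54 | 01010110111111 | 0 | 1
  55 | 10101101111111 | 1 | 0
  56 | 01011011111110 | 0 | 0
  57 | 10110111111100 | 1 | 1
  58 | 01101111111001 | 0 | 0
  59 | 11011111110010 | 1 | 0
  60 | 10111111100100 | 1 | 1
  61 | 01111111001001 | 0 | 1
  62 | 11111110010011 | 1 | 0
  63 | 11111100100110 | 1 | 0
  64 | 11111001001100 | 1 | 1
  65 | 11110010011001 | 1 | 1
  66 | 11100100110011 | 1 | 1
  67 | 11001001100111 | 1 | 0
  68 | 10010011001110 | 1 | 0
  69 | 00100110011100 | 0 | 1
  70 | 01001100111001 | 0 | 0
  71 | 10011001110010 | 1 | 0
  72 | 00110011100100 | 0 | 1
  73 | 01100111001001 | 0 | 0
  74 | 11001110010010 | 1 | 1
  75 | 10011100100101 | 1 | 1
  76 | 00111001001011 | 0 | 1
  77 | 01110010010111 | 0 | 0
  78 | 11100100101110 | 1 | 1
  79 | 11001001011101 | 1 | 0
  80 | 10010010111010 | 1 | 0
  81 | 00100101110100 | 0 | 1
  82 | 01001011101001 | 0 | 1
  83 | 10010111010011 | 1 | 1
  84 | 00101110100111 | 0 | 1
  85 | 01011101001111 | 0 | 1
  86 | 10111010011111 | 1 | 0
  87 | 01110100111110 | 0 | 1
  88 | 11101001111101 | 1 | 0
  89 | 11010011111010 | 1 | 1
  90 | 10100111110101 | 1 | 0
  91 | 01001111101010 | 0 | 0
  92 | 10011111010100 | 1 | 1
  93 | 00111110101001 | 0 | 0
  94 | 01111101010010 | 0 | 1
  95 | 11111010100101 | 1 | 1
  96 | 11110101001011 | 1 | 0
  97 | 11101010010110 | 1 | 0
  98 | 11010100101100 | 1 | 0
  99 | 10101001011000 | 1 | 1
 100 | 01010010110001 | 0 | 0

10110100101011111011010111101111001100101011101001010101010110111111100100110011100100101110100111110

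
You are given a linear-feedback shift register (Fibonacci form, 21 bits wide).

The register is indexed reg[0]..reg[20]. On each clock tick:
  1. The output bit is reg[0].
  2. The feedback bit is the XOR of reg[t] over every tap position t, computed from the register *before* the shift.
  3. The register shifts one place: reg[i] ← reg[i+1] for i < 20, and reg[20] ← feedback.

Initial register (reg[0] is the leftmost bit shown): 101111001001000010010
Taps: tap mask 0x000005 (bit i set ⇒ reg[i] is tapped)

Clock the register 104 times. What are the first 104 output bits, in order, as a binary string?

10111100100100001001001001110110100101101101110101100110011011010100011111111110110000101100000000101110

step | reg (before) | out | fb
   0 | 101111001001000010010 | 1 | 0
   1 | 011110010010000100100 | 0 | 1
   2 | 111100100100001001001 | 1 | 0
   3 | 111001001000010010010 | 1 | 0
   4 | 110010010000100100100 | 1 | 1
   5 | 100100100001001001001 | 1 | 1
   6 | 001001000010010010011 | 0 | 1
   7 | 010010000100100100111 | 0 | 0
   8 | 100100001001001001110 | 1 | 1
   9 | 001000010010010011101 | 0 | 1
  10 | 010000100100100111011 | 0 | 0
  11 | 100001001001001110110 | 1 | 1
  12 | 000010010010011101101 | 0 | 0
  13 | 000100100100111011010 | 0 | 0
  14 | 001001001001110110100 | 0 | 1
  15 | 010010010011101101001 | 0 | 0
  16 | 100100100111011010010 | 1 | 1
  17 | 001001001110110100101 | 0 | 1
  18 | 010010011101101001011 | 0 | 0
  19 | 100100111011010010110 | 1 | 1
  20 | 001001110110100101101 | 0 | 1
  21 | 010011101101001011011 | 0 | 0
  22 | 100111011010010110110 | 1 | 1
  23 | 001110110100101101101 | 0 | 1
  24 | 011101101001011011011 | 0 | 1
  25 | 111011010010110110111 | 1 | 0
  26 | 110110100101101101110 | 1 | 1
  27 | 101101001011011011101 | 1 | 0
  28 | 011010010110110111010 | 0 | 1
  29 | 110100101101101110101 | 1 | 1
  30 | 101001011011011101011 | 1 | 0
  31 | 010010110110111010110 | 0 | 0
  32 | 100101101101110101100 | 1 | 1
  33 | 001011011011101011001 | 0 | 1
  34 | 010110110111010110011 | 0 | 0
  35 | 101101101110101100110 | 1 | 0
  36 | 011011011101011001100 | 0 | 1
  37 | 110110111010110011001 | 1 | 1
  38 | 101101110101100110011 | 1 | 0
  39 | 011011101011001100110 | 0 | 1
  40 | 110111010110011001101 | 1 | 1
  41 | 101110101100110011011 | 1 | 0
  42 | 011101011001100110110 | 0 | 1
  43 | 111010110011001101101 | 1 | 0
  44 | 110101100110011011010 | 1 | 1
  45 | 101011001100110110101 | 1 | 0
  46 | 010110011001101101010 | 0 | 0
  47 | 101100110011011010100 | 1 | 0
  48 | 011001100110110101000 | 0 | 1
  49 | 110011001101101010001 | 1 | 1
  50 | 100110011011010100011 | 1 | 1
  51 | 001100110110101000111 | 0 | 1
  52 | 011001101101010001111 | 0 | 1
  53 | 110011011010100011111 | 1 | 1
  54 | 100110110101000111111 | 1 | 1
  55 | 001101101010001111111 | 0 | 1
  56 | 011011010100011111111 | 0 | 1
  57 | 110110101000111111111 | 1 | 1
  58 | 101101010001111111111 | 1 | 0
  59 | 011010100011111111110 | 0 | 1
  60 | 110101000111111111101 | 1 | 1
  61 | 101010001111111111011 | 1 | 0
  62 | 010100011111111110110 | 0 | 0
  63 | 101000111111111101100 | 1 | 0
  64 | 010001111111111011000 | 0 | 0
  65 | 100011111111110110000 | 1 | 1
  66 | 000111111111101100001 | 0 | 0
  67 | 001111111111011000010 | 0 | 1
  68 | 011111111110110000101 | 0 | 1
  69 | 111111111101100001011 | 1 | 0
  70 | 111111111011000010110 | 1 | 0
  71 | 111111110110000101100 | 1 | 0
  72 | 111111101100001011000 | 1 | 0
  73 | 111111011000010110000 | 1 | 0
  74 | 111110110000101100000 | 1 | 0
  75 | 111101100001011000000 | 1 | 0
  76 | 111011000010110000000 | 1 | 0
  77 | 110110000101100000000 | 1 | 1
  78 | 101100001011000000001 | 1 | 0
  79 | 011000010110000000010 | 0 | 1
  80 | 110000101100000000101 | 1 | 1
  81 | 100001011000000001011 | 1 | 1
  82 | 000010110000000010111 | 0 | 0
  83 | 000101100000000101110 | 0 | 0
  84 | 001011000000001011100 | 0 | 1
  85 | 010110000000010111001 | 0 | 0
  86 | 101100000000101110010 | 1 | 0
  87 | 011000000001011100100 | 0 | 1
  88 | 110000000010111001001 | 1 | 1
  89 | 100000000101110010011 | 1 | 1
  90 | 000000001011100100111 | 0 | 0
  91 | 000000010111001001110 | 0 | 0
  92 | 000000101110010011100 | 0 | 0
  93 | 000001011100100111000 | 0 | 0
  94 | 000010111001001110000 | 0 | 0
  95 | 000101110010011100000 | 0 | 0
  96 | 001011100100111000000 | 0 | 1
  97 | 010111001001110000001 | 0 | 0
  98 | 101110010011100000010 | 1 | 0
  99 | 011100100111000000100 | 0 | 1
 100 | 111001001110000001001 | 1 | 0
 101 | 110010011100000010010 | 1 | 1
 102 | 100100111000000100101 | 1 | 1
 103 | 001001110000001001011 | 0 | 1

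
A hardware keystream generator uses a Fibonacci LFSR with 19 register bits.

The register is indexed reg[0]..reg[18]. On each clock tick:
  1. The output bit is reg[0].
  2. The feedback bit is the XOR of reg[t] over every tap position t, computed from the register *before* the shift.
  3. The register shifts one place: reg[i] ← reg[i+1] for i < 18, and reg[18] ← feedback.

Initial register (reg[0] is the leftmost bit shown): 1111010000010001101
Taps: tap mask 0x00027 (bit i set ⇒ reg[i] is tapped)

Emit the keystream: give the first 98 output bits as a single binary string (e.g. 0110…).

k : reg_k → out_k, fb_k
0: 1111010000010001101 → 1, fb=0
1: 1110100000100011010 → 1, fb=1
2: 1101000001000110101 → 1, fb=0
3: 1010000010001101010 → 1, fb=0
4: 0100000100011010100 → 0, fb=1
5: 1000001000110101001 → 1, fb=1
6: 0000010001101010011 → 0, fb=1
7: 0000100011010100111 → 0, fb=0
8: 0001000110101001110 → 0, fb=0
9: 0010001101010011100 → 0, fb=1
10: 0100011010100111001 → 0, fb=0
11: 1000110101001110010 → 1, fb=0
12: 0001101010011100100 → 0, fb=0
13: 0011010100111001000 → 0, fb=0
14: 0110101001110010000 → 0, fb=0
15: 1101010011100100000 → 1, fb=1
16: 1010100111001000001 → 1, fb=0
17: 0101001110010000010 → 0, fb=1
18: 1010011100100000101 → 1, fb=1
19: 0100111001000001011 → 0, fb=0
20: 1001110010000010110 → 1, fb=0
21: 0011100100000101100 → 0, fb=1
22: 0111001000001011001 → 0, fb=0
23: 1110010000010110010 → 1, fb=0
24: 1100100000101100100 → 1, fb=0
25: 1001000001011001000 → 1, fb=1
26: 0010000010110010001 → 0, fb=1
27: 0100000101100100011 → 0, fb=1
28: 1000001011001000111 → 1, fb=1
29: 0000010110010001111 → 0, fb=1
30: 0000101100100011111 → 0, fb=0
31: 0001011001000111110 → 0, fb=1
32: 0010110010001111101 → 0, fb=0
33: 0101100100011111010 → 0, fb=1
34: 1011001000111110101 → 1, fb=0
35: 0110010001111101010 → 0, fb=1
36: 1100100011111010101 → 1, fb=0
37: 1001000111110101010 → 1, fb=1
38: 0010001111101010101 → 0, fb=1
39: 0100011111010101011 → 0, fb=0
40: 1000111110101010110 → 1, fb=0
41: 0001111101010101100 → 0, fb=1
42: 0011111010101011001 → 0, fb=0
43: 0111110101010110010 → 0, fb=1
44: 1111101010101100101 → 1, fb=1
45: 1111010101011001011 → 1, fb=0
46: 1110101010110010110 → 1, fb=1
47: 1101010101100101101 → 1, fb=1
48: 1010101011001011011 → 1, fb=0
49: 0101010110010110110 → 0, fb=0
50: 1010101100101101100 → 1, fb=0
51: 0101011001011011000 → 0, fb=0
52: 1010110010110110000 → 1, fb=1
53: 0101100101101100001 → 0, fb=1
54: 1011001011011000011 → 1, fb=0
55: 0110010110110000110 → 0, fb=1
56: 1100101101100001101 → 1, fb=0
57: 1001011011000011010 → 1, fb=0
58: 0010110110000110100 → 0, fb=0
59: 0101101100001101000 → 0, fb=1
60: 1011011000011010001 → 1, fb=1
61: 0110110000110100011 → 0, fb=1
62: 1101100001101000111 → 1, fb=0
63: 1011000011010001110 → 1, fb=0
64: 0110000110100011100 → 0, fb=0
65: 1100001101000111000 → 1, fb=0
66: 1000011010001110000 → 1, fb=0
67: 0000110100011100000 → 0, fb=1
68: 0001101000111000001 → 0, fb=0
69: 0011010001110000010 → 0, fb=0
70: 0110100011100000100 → 0, fb=0
71: 1101000111000001000 → 1, fb=0
72: 1010001110000010000 → 1, fb=0
73: 0100011100000100000 → 0, fb=0
74: 1000111000001000000 → 1, fb=0
75: 0001110000010000000 → 0, fb=1
76: 0011100000100000001 → 0, fb=1
77: 0111000001000000011 → 0, fb=0
78: 1110000010000000110 → 1, fb=1
79: 1100000100000001101 → 1, fb=0
80: 1000001000000011010 → 1, fb=1
81: 0000010000000110101 → 0, fb=1
82: 0000100000001101011 → 0, fb=0
83: 0001000000011010110 → 0, fb=0
84: 0010000000110101100 → 0, fb=1
85: 0100000001101011001 → 0, fb=1
86: 1000000011010110011 → 1, fb=1
87: 0000000110101100111 → 0, fb=0
88: 0000001101011001110 → 0, fb=0
89: 0000011010110011100 → 0, fb=1
90: 0000110101100111001 → 0, fb=1
91: 0001101011001110011 → 0, fb=0
92: 0011010110011100110 → 0, fb=0
93: 0110101100111001100 → 0, fb=0
94: 1101011001110011000 → 1, fb=1
95: 1010110011100110001 → 1, fb=1
96: 0101100111001100011 → 0, fb=1
97: 1011001110011000111 → 1, fb=0

11110100000100011010100111001000001011001000111110101010110010110110000110100011100000100000001101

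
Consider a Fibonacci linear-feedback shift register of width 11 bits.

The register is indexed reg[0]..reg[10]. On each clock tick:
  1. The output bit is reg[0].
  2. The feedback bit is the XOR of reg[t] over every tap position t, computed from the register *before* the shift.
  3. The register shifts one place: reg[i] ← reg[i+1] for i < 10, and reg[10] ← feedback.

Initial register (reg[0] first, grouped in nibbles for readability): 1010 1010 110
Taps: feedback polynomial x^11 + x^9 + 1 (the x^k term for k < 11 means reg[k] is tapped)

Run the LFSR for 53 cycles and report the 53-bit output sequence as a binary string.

k : reg_k → out_k, fb_k
0: 10101010110 → 1, fb=0
1: 01010101100 → 0, fb=0
2: 10101011000 → 1, fb=1
3: 01010110001 → 0, fb=0
4: 10101100010 → 1, fb=0
5: 01011000100 → 0, fb=0
6: 10110001000 → 1, fb=1
7: 01100010001 → 0, fb=0
8: 11000100010 → 1, fb=0
9: 10001000100 → 1, fb=1
10: 00010001001 → 0, fb=0
11: 00100010010 → 0, fb=1
12: 01000100101 → 0, fb=0
13: 10001001010 → 1, fb=0
14: 00010010100 → 0, fb=0
15: 00100101000 → 0, fb=0
16: 01001010000 → 0, fb=0
17: 10010100000 → 1, fb=1
18: 00101000001 → 0, fb=0
19: 01010000010 → 0, fb=1
20: 10100000101 → 1, fb=1
21: 01000001011 → 0, fb=1
22: 10000010111 → 1, fb=0
23: 00000101110 → 0, fb=1
24: 00001011101 → 0, fb=0
25: 00010111010 → 0, fb=1
26: 00101110101 → 0, fb=0
27: 01011101010 → 0, fb=1
28: 10111010101 → 1, fb=1
29: 01110101011 → 0, fb=1
30: 11101010111 → 1, fb=0
31: 11010101110 → 1, fb=0
32: 10101011100 → 1, fb=1
33: 01010111001 → 0, fb=0
34: 10101110010 → 1, fb=0
35: 01011100100 → 0, fb=0
36: 10111001000 → 1, fb=1
37: 01110010001 → 0, fb=0
38: 11100100010 → 1, fb=0
39: 11001000100 → 1, fb=1
40: 10010001001 → 1, fb=1
41: 00100010011 → 0, fb=1
42: 01000100111 → 0, fb=1
43: 10001001111 → 1, fb=0
44: 00010011110 → 0, fb=1
45: 00100111101 → 0, fb=0
46: 01001111010 → 0, fb=1
47: 10011110101 → 1, fb=1
48: 00111101011 → 0, fb=1
49: 01111010111 → 0, fb=1
50: 11110101111 → 1, fb=0
51: 11101011110 → 1, fb=0
52: 11010111100 → 1, fb=1

10101010110001000100101000001011101010111001000100111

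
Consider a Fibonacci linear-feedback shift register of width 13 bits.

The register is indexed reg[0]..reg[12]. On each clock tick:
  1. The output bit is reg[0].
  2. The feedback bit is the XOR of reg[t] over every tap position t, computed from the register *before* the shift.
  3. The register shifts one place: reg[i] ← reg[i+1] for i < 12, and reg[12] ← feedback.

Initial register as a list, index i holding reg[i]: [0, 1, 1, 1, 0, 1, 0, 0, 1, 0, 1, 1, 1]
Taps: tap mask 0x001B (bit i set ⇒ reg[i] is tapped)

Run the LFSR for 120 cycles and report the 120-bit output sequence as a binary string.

tick  register→output (feedback)
  0  0111010010111→0 (0)
  1  1110100101110→1 (1)
  2  1101001011101→1 (1)
  3  1010010111011→1 (1)
  4  0100101110111→0 (0)
  5  1001011101110→1 (0)
  6  0010111011100→0 (1)
  7  0101110111001→0 (1)
  8  1011101110011→1 (1)
  9  0111011100111→0 (0)
 10  1110111001110→1 (1)
 11  1101110011101→1 (0)
 12  1011100111010→1 (1)
 13  0111001110101→0 (0)
 14  1110011101010→1 (0)
 15  1100111010100→1 (1)
 16  1001110101001→1 (1)
 17  0011101010011→0 (0)
 18  0111010100110→0 (0)
 19  1110101001100→1 (1)
 20  1101010011001→1 (1)
 21  1010100110011→1 (0)
 22  0101001100110→0 (0)
 23  1010011001100→1 (1)
 24  0100110011001→0 (0)
 25  1001100110010→1 (1)
 26  0011001100101→0 (1)
 27  0110011001011→0 (1)
 28  1100110010111→1 (1)
 29  1001100101111→1 (1)
 30  0011001011111→0 (1)
 31  0110010111111→0 (1)
 32  1100101111111→1 (1)
 33  1001011111111→1 (0)
 34  0010111111110→0 (1)
 35  0101111111101→0 (1)
 36  1011111111011→1 (1)
 37  0111111110111→0 (1)
 38  1111111101111→1 (0)
 39  1111111011110→1 (0)
 40  1111110111100→1 (0)
 41  1111101111000→1 (0)
 42  1111011110000→1 (1)
 43  1110111100001→1 (1)
 44  1101111000011→1 (0)
 45  1011110000110→1 (1)
 46  0111100001101→0 (1)
 47  1111000011011→1 (1)
 48  1110000110111→1 (0)
 49  1100001101110→1 (0)
 50  1000011011100→1 (1)
 51  0000110111001→0 (1)
 52  0001101110011→0 (0)
 53  0011011100110→0 (1)
 54  0110111001101→0 (0)
 55  1101110011010→1 (0)
 56  1011100110100→1 (1)
 57  0111001101001→0 (0)
 58  1110011010010→1 (0)
 59  1100110100100→1 (1)
 60  1001101001001→1 (1)
 61  0011010010011→0 (1)
 62  0110100100111→0 (0)
 63  1101001001110→1 (1)
 64  1010010011101→1 (1)
 65  0100100111011→0 (0)
 66  1001001110110→1 (0)
 67  0010011101100→0 (0)
 68  0100111011000→0 (0)
 69  1001110110000→1 (1)
 70  0011101100001→0 (0)
 71  0111011000010→0 (0)
 72  1110110000100→1 (1)
 73  1101100001001→1 (0)
 74  1011000010010→1 (0)
 75  0110000100100→0 (1)
 76  1100001001001→1 (0)
 77  1000010010010→1 (1)
 78  0000100100101→0 (1)
 79  0001001001011→0 (1)
 80  0010010010111→0 (0)
 81  0100100101110→0 (0)
 82  1001001011100→1 (0)
 83  0010010111000→0 (0)
 84  0100101110000→0 (0)
 85  1001011100000→1 (0)
 86  0010111000000→0 (1)
 87  0101110000001→0 (1)
 88  1011100000011→1 (1)
 89  0111000000111→0 (0)
 90  1110000001110→1 (0)
 91  1100000011100→1 (0)
 92  1000000111000→1 (1)
 93  0000001110001→0 (0)
 94  0000011100010→0 (0)
 95  0000111000100→0 (1)
 96  0001110001001→0 (0)
 97  0011100010010→0 (0)
 98  0111000100100→0 (0)
 99  1110001001000→1 (0)
100  1100010010000→1 (0)
101  1000100100000→1 (0)
102  0001001000000→0 (1)
103  0010010000001→0 (0)
104  0100100000010→0 (0)
105  1001000000100→1 (0)
106  0010000001000→0 (0)
107  0100000010000→0 (1)
108  1000000100001→1 (1)
109  0000001000011→0 (0)
110  0000010000110→0 (0)
111  0000100001100→0 (1)
112  0001000011001→0 (1)
113  0010000110011→0 (0)
114  0100001100110→0 (1)
115  1000011001101→1 (1)
116  0000110011011→0 (1)
117  0001100110111→0 (0)
118  0011001101110→0 (1)
119  0110011011101→0 (1)

011101001011101110011101010011001100101111111101111000011011100110100100111011000010010010111000000111000100100000010000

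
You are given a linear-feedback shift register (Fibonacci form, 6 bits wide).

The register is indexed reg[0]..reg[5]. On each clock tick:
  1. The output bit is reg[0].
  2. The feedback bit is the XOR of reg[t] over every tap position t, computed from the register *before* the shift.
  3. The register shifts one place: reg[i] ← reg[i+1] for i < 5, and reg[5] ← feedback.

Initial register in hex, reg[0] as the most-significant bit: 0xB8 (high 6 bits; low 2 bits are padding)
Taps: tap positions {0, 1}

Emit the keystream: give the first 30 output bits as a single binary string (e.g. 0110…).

101110110011010101111110000010

k : reg_k → out_k, fb_k
0: 101110 → 1, fb=1
1: 011101 → 0, fb=1
2: 111011 → 1, fb=0
3: 110110 → 1, fb=0
4: 101100 → 1, fb=1
5: 011001 → 0, fb=1
6: 110011 → 1, fb=0
7: 100110 → 1, fb=1
8: 001101 → 0, fb=0
9: 011010 → 0, fb=1
10: 110101 → 1, fb=0
11: 101010 → 1, fb=1
12: 010101 → 0, fb=1
13: 101011 → 1, fb=1
14: 010111 → 0, fb=1
15: 101111 → 1, fb=1
16: 011111 → 0, fb=1
17: 111111 → 1, fb=0
18: 111110 → 1, fb=0
19: 111100 → 1, fb=0
20: 111000 → 1, fb=0
21: 110000 → 1, fb=0
22: 100000 → 1, fb=1
23: 000001 → 0, fb=0
24: 000010 → 0, fb=0
25: 000100 → 0, fb=0
26: 001000 → 0, fb=0
27: 010000 → 0, fb=1
28: 100001 → 1, fb=1
29: 000011 → 0, fb=0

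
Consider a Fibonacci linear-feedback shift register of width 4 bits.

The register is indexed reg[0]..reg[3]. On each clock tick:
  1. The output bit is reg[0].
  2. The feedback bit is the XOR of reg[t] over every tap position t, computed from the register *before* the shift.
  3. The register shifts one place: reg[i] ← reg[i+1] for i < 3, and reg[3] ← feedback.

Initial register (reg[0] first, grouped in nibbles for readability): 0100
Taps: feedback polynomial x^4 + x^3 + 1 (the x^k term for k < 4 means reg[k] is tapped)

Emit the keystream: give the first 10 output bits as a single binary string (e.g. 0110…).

tick  register→output (feedback)
  0  0100→0 (0)
  1  1000→1 (1)
  2  0001→0 (1)
  3  0011→0 (1)
  4  0111→0 (1)
  5  1111→1 (0)
  6  1110→1 (1)
  7  1101→1 (0)
  8  1010→1 (1)
  9  0101→0 (1)

0100011110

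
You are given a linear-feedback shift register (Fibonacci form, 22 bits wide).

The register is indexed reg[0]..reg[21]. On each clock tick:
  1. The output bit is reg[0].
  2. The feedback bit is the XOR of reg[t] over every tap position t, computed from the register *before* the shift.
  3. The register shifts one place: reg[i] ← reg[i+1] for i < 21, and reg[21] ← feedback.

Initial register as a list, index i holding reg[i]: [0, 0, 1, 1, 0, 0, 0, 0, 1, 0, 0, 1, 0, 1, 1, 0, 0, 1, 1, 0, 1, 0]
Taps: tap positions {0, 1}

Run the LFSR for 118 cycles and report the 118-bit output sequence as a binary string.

0011000010010110011010010100011011101010111011110010110011111100110001011101010000010101001110011111000011111101001010

tick  register→output (feedback)
  0  0011000010010110011010→0 (0)
  1  0110000100101100110100→0 (1)
  2  1100001001011001101001→1 (0)
  3  1000010010110011010010→1 (1)
  4  0000100101100110100101→0 (0)
  5  0001001011001101001010→0 (0)
  6  0010010110011010010100→0 (0)
  7  0100101100110100101000→0 (1)
  8  1001011001101001010001→1 (1)
  9  0010110011010010100011→0 (0)
 10  0101100110100101000110→0 (1)
 11  1011001101001010001101→1 (1)
 12  0110011010010100011011→0 (1)
 13  1100110100101000110111→1 (0)
 14  1001101001010001101110→1 (1)
 15  0011010010100011011101→0 (0)
 16  0110100101000110111010→0 (1)
 17  1101001010001101110101→1 (0)
 18  1010010100011011101010→1 (1)
 19  0100101000110111010101→0 (1)
 20  1001010001101110101011→1 (1)
 21  0010100011011101010111→0 (0)
 22  0101000110111010101110→0 (1)
 23  1010001101110101011101→1 (1)
 24  0100011011101010111011→0 (1)
 25  1000110111010101110111→1 (1)
 26  0001101110101011101111→0 (0)
 27  0011011101010111011110→0 (0)
 28  0110111010101110111100→0 (1)
 29  1101110101011101111001→1 (0)
 30  1011101010111011110010→1 (1)
 31  0111010101110111100101→0 (1)
 32  1110101011101111001011→1 (0)
 33  1101010111011110010110→1 (0)
 34  1010101110111100101100→1 (1)
 35  0101011101111001011001→0 (1)
 36  1010111011110010110011→1 (1)
 37  0101110111100101100111→0 (1)
 38  1011101111001011001111→1 (1)
 39  0111011110010110011111→0 (1)
 40  1110111100101100111111→1 (0)
 41  1101111001011001111110→1 (0)
 42  1011110010110011111100→1 (1)
 43  0111100101100111111001→0 (1)
 44  1111001011001111110011→1 (0)
 45  1110010110011111100110→1 (0)
 46  1100101100111111001100→1 (0)
 47  1001011001111110011000→1 (1)
 48  0010110011111100110001→0 (0)
 49  0101100111111001100010→0 (1)
 50  1011001111110011000101→1 (1)
 51  0110011111100110001011→0 (1)
 52  1100111111001100010111→1 (0)
 53  1001111110011000101110→1 (1)
 54  0011111100110001011101→0 (0)
 55  0111111001100010111010→0 (1)
 56  1111110011000101110101→1 (0)
 57  1111100110001011101010→1 (0)
 58  1111001100010111010100→1 (0)
 59  1110011000101110101000→1 (0)
 60  1100110001011101010000→1 (0)
 61  1001100010111010100000→1 (1)
 62  0011000101110101000001→0 (0)
 63  0110001011101010000010→0 (1)
 64  1100010111010100000101→1 (0)
 65  1000101110101000001010→1 (1)
 66  0001011101010000010101→0 (0)
 67  0010111010100000101010→0 (0)
 68  0101110101000001010100→0 (1)
 69  1011101010000010101001→1 (1)
 70  0111010100000101010011→0 (1)
 71  1110101000001010100111→1 (0)
 72  1101010000010101001110→1 (0)
 73  1010100000101010011100→1 (1)
 74  0101000001010100111001→0 (1)
 75  1010000010101001110011→1 (1)
 76  0100000101010011100111→0 (1)
 77  1000001010100111001111→1 (1)
 78  0000010101001110011111→0 (0)
 79  0000101010011100111110→0 (0)
 80  0001010100111001111100→0 (0)
 81  0010101001110011111000→0 (0)
 82  0101010011100111110000→0 (1)
 83  1010100111001111100001→1 (1)
 84  0101001110011111000011→0 (1)
 85  1010011100111110000111→1 (1)
 86  0100111001111100001111→0 (1)
 87  1001110011111000011111→1 (1)
 88  0011100111110000111111→0 (0)
 89  0111001111100001111110→0 (1)
 90  1110011111000011111101→1 (0)
 91  1100111110000111111010→1 (0)
 92  1001111100001111110100→1 (1)
 93  0011111000011111101001→0 (0)
 94  0111110000111111010010→0 (1)
 95  1111100001111110100101→1 (0)
 96  1111000011111101001010→1 (0)
 97  1110000111111010010100→1 (0)
 98  1100001111110100101000→1 (0)
 99  1000011111101001010000→1 (1)
100  0000111111010010100001→0 (0)
101  0001111110100101000010→0 (0)
102  0011111101001010000100→0 (0)
103  0111111010010100001000→0 (1)
104  1111110100101000010001→1 (0)
105  1111101001010000100010→1 (0)
106  1111010010100001000100→1 (0)
107  1110100101000010001000→1 (0)
108  1101001010000100010000→1 (0)
109  1010010100001000100000→1 (1)
110  0100101000010001000001→0 (1)
111  1001010000100010000011→1 (1)
112  0010100001000100000111→0 (0)
113  0101000010001000001110→0 (1)
114  1010000100010000011101→1 (1)
115  0100001000100000111011→0 (1)
116  1000010001000001110111→1 (1)
117  0000100010000011101111→0 (0)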